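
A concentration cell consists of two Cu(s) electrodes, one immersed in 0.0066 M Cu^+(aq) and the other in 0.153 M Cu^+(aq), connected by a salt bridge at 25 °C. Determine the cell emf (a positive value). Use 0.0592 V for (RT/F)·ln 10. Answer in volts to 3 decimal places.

0.081 V

For a concentration cell E°cell = 0, since both electrodes use the same couple.
The compartment with the higher Cu^+(aq) concentration (0.153 M) acts as the cathode; ions are reduced there and produced at the dilute (0.0066 M) anode.
With n = 1, Ecell = −(0.0592/1)·log([dilute]/[conc]) = −(0.0592/1)·log(0.0066/0.153) = +0.081 V.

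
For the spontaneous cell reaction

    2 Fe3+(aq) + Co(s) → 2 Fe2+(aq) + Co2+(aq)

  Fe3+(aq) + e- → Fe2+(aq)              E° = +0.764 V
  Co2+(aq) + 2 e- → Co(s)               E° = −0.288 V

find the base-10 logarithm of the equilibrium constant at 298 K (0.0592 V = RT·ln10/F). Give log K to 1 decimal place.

The Fe³⁺/Fe²⁺ couple is reduced (cathode); E°cell = +0.764 − (−0.288) = +1.052 V with n = 2.
At equilibrium E = 0, so log K = nE°cell / 0.0592 = (2)(+1.052) / 0.0592 = 35.5.

log K = 35.5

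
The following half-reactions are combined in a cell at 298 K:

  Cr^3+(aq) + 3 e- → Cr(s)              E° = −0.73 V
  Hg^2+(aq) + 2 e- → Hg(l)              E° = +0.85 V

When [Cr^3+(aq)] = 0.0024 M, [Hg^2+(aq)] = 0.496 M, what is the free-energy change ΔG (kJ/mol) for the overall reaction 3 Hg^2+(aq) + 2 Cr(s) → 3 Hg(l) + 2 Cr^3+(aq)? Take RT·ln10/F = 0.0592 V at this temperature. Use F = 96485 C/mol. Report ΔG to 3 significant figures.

−939 kJ/mol

With Hg²⁺/Hg reduced at the cathode, E°cell = +0.85 − (−0.73) = +1.58 V and n = 6.
Q = [Cr^3+(aq)]^2 / [Hg^2+(aq)]^3 = 4.72×10^−5, so log Q = −4.326 and E = +1.58 − (0.0592/6)(−4.326) = +1.6227 V.
Then ΔG = −nFE = −6 × 96485 × +1.6227 J/mol = −939 kJ/mol.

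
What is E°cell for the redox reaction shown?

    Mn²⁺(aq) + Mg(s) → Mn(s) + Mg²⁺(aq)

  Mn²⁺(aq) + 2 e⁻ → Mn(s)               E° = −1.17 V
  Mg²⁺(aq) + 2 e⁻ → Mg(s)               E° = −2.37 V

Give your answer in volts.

+1.20 V

Mn²⁺(aq) gains electrons, so the Mn²⁺/Mn couple is the cathode; the Mg²⁺/Mg couple is the anode.
E°cell = E°(cathode) − E°(anode) = −1.17 − (−2.37) = +1.20 V.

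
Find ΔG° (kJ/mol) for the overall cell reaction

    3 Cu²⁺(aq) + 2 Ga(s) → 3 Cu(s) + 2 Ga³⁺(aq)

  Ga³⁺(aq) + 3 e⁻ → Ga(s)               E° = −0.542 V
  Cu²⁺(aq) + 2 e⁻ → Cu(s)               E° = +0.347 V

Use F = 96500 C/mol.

In the reaction as written Cu²⁺(aq) is reduced, so the Cu²⁺/Cu couple is the cathode and Ga³⁺/Ga is the anode.
E°cell = +0.347 − (−0.542) = +0.889 V; balancing electrons gives n = 6.
ΔG° = −nFE°cell = −(6)(96500)(+0.889) J/mol = −515 kJ/mol.

−515 kJ/mol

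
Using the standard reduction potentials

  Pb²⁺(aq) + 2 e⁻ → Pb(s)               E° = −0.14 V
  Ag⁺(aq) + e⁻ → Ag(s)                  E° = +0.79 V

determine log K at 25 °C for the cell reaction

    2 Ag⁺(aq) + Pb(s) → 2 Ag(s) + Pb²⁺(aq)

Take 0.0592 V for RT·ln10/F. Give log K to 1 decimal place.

log K = 31.4

The Ag⁺/Ag couple is reduced (cathode); E°cell = +0.79 − (−0.14) = +0.93 V with n = 2.
At equilibrium E = 0, so log K = nE°cell / 0.0592 = (2)(+0.93) / 0.0592 = 31.4.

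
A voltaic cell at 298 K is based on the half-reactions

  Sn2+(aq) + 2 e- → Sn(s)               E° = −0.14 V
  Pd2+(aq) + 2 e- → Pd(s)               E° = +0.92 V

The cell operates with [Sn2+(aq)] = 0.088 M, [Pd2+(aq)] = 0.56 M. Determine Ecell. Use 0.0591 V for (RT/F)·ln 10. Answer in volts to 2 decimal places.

Pd²⁺/Pd is reduced (cathode, E° = +0.92 V) and Sn²⁺/Sn is oxidized (anode).
The standard potential is +0.92 − (−0.14) = +1.06 V and the balanced reaction transfers n = 2 electrons.
Balancing gives Pd2+(aq) + Sn(s) → Pd(s) + Sn2+(aq); hence Q = [Sn2+(aq)] / [Pd2+(aq)] = 0.157 (log Q = −0.804).
By the Nernst equation, E = +1.06 − (0.0591/2)·(−0.804) = +1.08 V.

+1.08 V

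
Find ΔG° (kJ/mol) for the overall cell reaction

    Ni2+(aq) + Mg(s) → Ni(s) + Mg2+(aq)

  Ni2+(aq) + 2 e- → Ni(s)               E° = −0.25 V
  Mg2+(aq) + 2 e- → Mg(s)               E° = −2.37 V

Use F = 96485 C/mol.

−409 kJ/mol

In the reaction as written Ni2+(aq) is reduced, so the Ni²⁺/Ni couple is the cathode and Mg²⁺/Mg is the anode.
E°cell = −0.25 − (−2.37) = +2.12 V; balancing electrons gives n = 2.
ΔG° = −nFE°cell = −(2)(96485)(+2.12) J/mol = −409 kJ/mol.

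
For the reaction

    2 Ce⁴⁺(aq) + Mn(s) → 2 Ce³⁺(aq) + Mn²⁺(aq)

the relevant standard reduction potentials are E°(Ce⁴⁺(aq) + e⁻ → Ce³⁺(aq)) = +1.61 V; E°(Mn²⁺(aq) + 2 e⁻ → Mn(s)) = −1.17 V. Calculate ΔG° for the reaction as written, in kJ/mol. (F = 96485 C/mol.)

In the reaction as written Ce⁴⁺(aq) is reduced, so the Ce⁴⁺/Ce³⁺ couple is the cathode and Mn²⁺/Mn is the anode.
E°cell = +1.61 − (−1.17) = +2.78 V; balancing electrons gives n = 2.
ΔG° = −nFE°cell = −(2)(96485)(+2.78) J/mol = −536 kJ/mol.

−536 kJ/mol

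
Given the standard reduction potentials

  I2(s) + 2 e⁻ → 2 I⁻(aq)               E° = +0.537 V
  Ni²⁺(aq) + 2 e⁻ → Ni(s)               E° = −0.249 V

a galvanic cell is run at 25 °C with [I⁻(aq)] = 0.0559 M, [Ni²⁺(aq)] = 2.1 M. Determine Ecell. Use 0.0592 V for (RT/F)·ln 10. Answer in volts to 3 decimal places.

+0.851 V

I₂/I⁻ is reduced (cathode, E° = +0.537 V) and Ni²⁺/Ni is oxidized (anode).
E°cell = +0.537 − (−0.249) = +0.786 V, with n = 2 electrons transferred.
Balancing gives I2(s) + Ni(s) → 2 I⁻(aq) + Ni²⁺(aq); hence Q = [I⁻(aq)]^2·[Ni²⁺(aq)] = 0.00656 (log Q = −2.183).
By the Nernst equation, E = +0.786 − (0.0592/2)·(−2.183) = +0.851 V.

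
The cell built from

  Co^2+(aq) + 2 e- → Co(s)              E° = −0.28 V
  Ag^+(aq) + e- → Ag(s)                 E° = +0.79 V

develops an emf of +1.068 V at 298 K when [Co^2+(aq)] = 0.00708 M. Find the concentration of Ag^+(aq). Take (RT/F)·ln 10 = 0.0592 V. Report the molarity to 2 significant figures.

0.078 M

The Ag⁺/Ag couple has the larger reduction potential, so it is the cathode: E°cell = +0.79 − (−0.28) = +1.07 V and n = 2.
From the Nernst equation, log Q = n(E° − E)/0.0592 = 2·(+1.07 − (+1.068))/0.0592 = 0.068.
The balanced reaction is 2 Ag^+(aq) + Co(s) → 2 Ag(s) + Co^2+(aq), so Q = [Co^2+(aq)] / [Ag^+(aq)]^2.
Substituting the known concentrations and solving, log [Ag^+(aq)] = −1.109 and [Ag^+(aq)] = 0.078 M.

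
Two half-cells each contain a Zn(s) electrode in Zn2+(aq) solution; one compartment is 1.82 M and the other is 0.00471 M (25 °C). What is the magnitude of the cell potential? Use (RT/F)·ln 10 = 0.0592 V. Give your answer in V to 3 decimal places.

0.077 V

For a concentration cell E°cell = 0, since both electrodes use the same couple.
The compartment with the higher Zn2+(aq) concentration (1.82 M) acts as the cathode; ions are reduced there and produced at the dilute (0.00471 M) anode.
With n = 2, Ecell = −(0.0592/2)·log([dilute]/[conc]) = −(0.0592/2)·log(0.00471/1.82) = +0.077 V.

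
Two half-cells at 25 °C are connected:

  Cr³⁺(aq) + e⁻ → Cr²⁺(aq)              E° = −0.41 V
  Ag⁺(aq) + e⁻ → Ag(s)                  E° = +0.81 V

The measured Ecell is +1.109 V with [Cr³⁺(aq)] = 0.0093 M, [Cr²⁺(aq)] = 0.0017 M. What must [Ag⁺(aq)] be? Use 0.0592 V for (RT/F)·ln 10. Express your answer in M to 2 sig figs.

The Ag⁺/Ag couple has the larger reduction potential, so it is the cathode: E°cell = +0.81 − (−0.41) = +1.22 V and n = 1.
Since E = E° − (0.0592/n)·log Q, log Q = n(E° − E)/0.0592 = 1.875.
Balancing electrons gives Ag⁺(aq) + Cr²⁺(aq) → Ag(s) + Cr³⁺(aq); thus Q = [Cr³⁺(aq)] / ([Ag⁺(aq)]·[Cr²⁺(aq)]).
Solving for the unknown gives log [Ag⁺(aq)] = −1.137, so [Ag⁺(aq)] ≈ 0.073 M.

0.073 M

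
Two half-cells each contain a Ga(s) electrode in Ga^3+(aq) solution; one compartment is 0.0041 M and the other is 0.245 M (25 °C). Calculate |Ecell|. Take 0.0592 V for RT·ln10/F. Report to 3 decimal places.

For a concentration cell E°cell = 0, since both electrodes use the same couple.
The compartment with the higher Ga^3+(aq) concentration (0.245 M) acts as the cathode; ions are reduced there and produced at the dilute (0.0041 M) anode.
With n = 3, Ecell = −(0.0592/3)·log([dilute]/[conc]) = −(0.0592/3)·log(0.0041/0.245) = +0.035 V.

0.035 V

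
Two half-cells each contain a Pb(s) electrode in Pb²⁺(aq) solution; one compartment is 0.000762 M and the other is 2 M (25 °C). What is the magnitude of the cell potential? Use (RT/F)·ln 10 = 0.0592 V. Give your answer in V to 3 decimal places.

0.101 V

For a concentration cell E°cell = 0, since both electrodes use the same couple.
The compartment with the higher Pb²⁺(aq) concentration (2 M) acts as the cathode; ions are reduced there and produced at the dilute (0.000762 M) anode.
With n = 2, Ecell = −(0.0592/2)·log([dilute]/[conc]) = −(0.0592/2)·log(0.000762/2) = +0.101 V.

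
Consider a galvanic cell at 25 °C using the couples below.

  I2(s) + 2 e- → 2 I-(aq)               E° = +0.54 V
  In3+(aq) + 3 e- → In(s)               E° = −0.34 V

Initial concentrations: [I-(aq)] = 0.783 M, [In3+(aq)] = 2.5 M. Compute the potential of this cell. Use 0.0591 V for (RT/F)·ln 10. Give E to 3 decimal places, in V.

+0.878 V

I₂/I⁻ is reduced (cathode, E° = +0.54 V) and In³⁺/In is oxidized (anode).
The standard potential is +0.54 − (−0.34) = +0.88 V and the balanced reaction transfers n = 6 electrons.
Balancing gives 3 I2(s) + 2 In(s) → 6 I-(aq) + 2 In3+(aq); hence Q = [I-(aq)]^6·[In3+(aq)]^2 = 1.44 (log Q = 0.158).
E = E° − (0.0591/n)·log Q = +0.88 − (0.0591/6)(0.158) = +0.878 V.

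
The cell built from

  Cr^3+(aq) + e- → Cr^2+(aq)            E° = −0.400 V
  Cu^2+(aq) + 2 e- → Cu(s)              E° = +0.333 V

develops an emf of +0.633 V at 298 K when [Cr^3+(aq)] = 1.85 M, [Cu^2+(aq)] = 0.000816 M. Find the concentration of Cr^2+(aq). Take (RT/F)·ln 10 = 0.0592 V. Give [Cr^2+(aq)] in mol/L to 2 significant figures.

1.3 M

Cu²⁺/Cu is the cathode (higher E°); E°cell = +0.333 − (−0.400) = +0.733 V with n = 2.
Since E = E° − (0.0592/n)·log Q, log Q = n(E° − E)/0.0592 = 3.378.
The balanced reaction is Cu^2+(aq) + 2 Cr^2+(aq) → Cu(s) + 2 Cr^3+(aq), so Q = [Cr^3+(aq)]^2 / ([Cu^2+(aq)]·[Cr^2+(aq)]^2).
Isolating [Cr^2+(aq)] in Q = 10^{3.378} yields log [Cr^2+(aq)] = 0.122, i.e. 1.3 M.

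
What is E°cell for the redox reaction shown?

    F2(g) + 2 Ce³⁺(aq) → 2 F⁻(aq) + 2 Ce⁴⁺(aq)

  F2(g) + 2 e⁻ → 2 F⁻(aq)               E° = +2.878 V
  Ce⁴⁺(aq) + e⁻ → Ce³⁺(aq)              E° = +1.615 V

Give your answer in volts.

+1.263 V

F2(g) gains electrons, so the F₂/F⁻ couple is the cathode; the Ce⁴⁺/Ce³⁺ couple is the anode.
E°cell = E°(cathode) − E°(anode) = +2.878 − (+1.615) = +1.263 V.
The positive value indicates the reaction is spontaneous as written.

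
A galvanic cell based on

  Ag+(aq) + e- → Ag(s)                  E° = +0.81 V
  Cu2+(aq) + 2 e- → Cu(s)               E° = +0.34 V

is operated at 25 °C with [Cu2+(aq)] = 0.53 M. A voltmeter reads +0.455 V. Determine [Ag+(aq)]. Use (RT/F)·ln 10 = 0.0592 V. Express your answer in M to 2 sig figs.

0.41 M

Ag⁺/Ag is the cathode (higher E°); E°cell = +0.81 − (+0.34) = +0.47 V with n = 2.
Rearranging E = E° − (0.0592/n)·log Q gives log Q = 2(+0.47 − (+0.455))/0.0592 = 0.507.
The balanced reaction is 2 Ag+(aq) + Cu(s) → 2 Ag(s) + Cu2+(aq), so Q = [Cu2+(aq)] / [Ag+(aq)]^2.
Solving for the unknown gives log [Ag+(aq)] = −0.391, so [Ag+(aq)] ≈ 0.41 M.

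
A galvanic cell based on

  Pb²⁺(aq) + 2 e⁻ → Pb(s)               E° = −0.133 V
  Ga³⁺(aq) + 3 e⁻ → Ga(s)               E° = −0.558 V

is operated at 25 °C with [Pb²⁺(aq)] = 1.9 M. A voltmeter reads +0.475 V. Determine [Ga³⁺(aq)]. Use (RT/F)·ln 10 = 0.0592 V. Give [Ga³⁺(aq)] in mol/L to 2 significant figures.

0.0077 M

The Pb²⁺/Pb couple has the larger reduction potential, so it is the cathode: E°cell = −0.133 − (−0.558) = +0.425 V and n = 6.
Rearranging E = E° − (0.0592/n)·log Q gives log Q = 6(+0.425 − (+0.475))/0.0592 = −5.068.
Balancing electrons gives 3 Pb²⁺(aq) + 2 Ga(s) → 3 Pb(s) + 2 Ga³⁺(aq); thus Q = [Ga³⁺(aq)]^2 / [Pb²⁺(aq)]^3.
Solving for the unknown gives log [Ga³⁺(aq)] = −2.116, so [Ga³⁺(aq)] ≈ 0.0077 M.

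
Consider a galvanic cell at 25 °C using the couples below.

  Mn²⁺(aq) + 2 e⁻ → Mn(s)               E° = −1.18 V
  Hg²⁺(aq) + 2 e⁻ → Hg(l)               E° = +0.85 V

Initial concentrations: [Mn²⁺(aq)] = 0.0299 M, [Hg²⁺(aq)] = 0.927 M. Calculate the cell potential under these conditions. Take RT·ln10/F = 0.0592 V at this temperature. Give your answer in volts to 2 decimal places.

+2.07 V

The Hg²⁺/Hg couple has the more positive E°, so it is the cathode; Mn²⁺/Mn is the anode.
E°cell = +0.85 − (−1.18) = +2.03 V, with n = 2 electrons transferred.
For the overall reaction Hg²⁺(aq) + Mn(s) → Hg(l) + Mn²⁺(aq), Q = [Mn²⁺(aq)] / [Hg²⁺(aq)] = 0.0323, giving log Q = −1.491.
Applying E = E° − (RT ln10/nF)·log Q gives +2.03 − (0.0592/2)(−1.491) = +2.07 V.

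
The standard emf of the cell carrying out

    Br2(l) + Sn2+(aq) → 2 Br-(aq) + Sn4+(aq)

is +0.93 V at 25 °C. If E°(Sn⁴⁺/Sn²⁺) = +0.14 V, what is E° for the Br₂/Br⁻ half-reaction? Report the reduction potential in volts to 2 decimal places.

+1.07 V

In the reaction as written the Br₂/Br⁻ couple is reduced (cathode) and Sn⁴⁺/Sn²⁺ is oxidized (anode), so E°cell = E°(Br₂/Br⁻) − E°(Sn⁴⁺/Sn²⁺).
E°(Br₂/Br⁻) = E°cell + E°(anode) = +0.93 + (+0.14) = +1.07 V.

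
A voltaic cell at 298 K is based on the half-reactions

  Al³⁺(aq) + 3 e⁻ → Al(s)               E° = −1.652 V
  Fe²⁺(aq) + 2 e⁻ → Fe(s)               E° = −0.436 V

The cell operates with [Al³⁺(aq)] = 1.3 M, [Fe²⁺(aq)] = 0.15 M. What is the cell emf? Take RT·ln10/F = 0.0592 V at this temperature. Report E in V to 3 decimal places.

+1.189 V

Since E°(Fe²⁺/Fe) > E°(Al³⁺/Al), Fe²⁺/Fe serves as the cathode.
E°cell = −0.436 − (−1.652) = +1.216 V, with n = 6 electrons transferred.
Balancing gives 3 Fe²⁺(aq) + 2 Al(s) → 3 Fe(s) + 2 Al³⁺(aq); hence Q = [Al³⁺(aq)]^2 / [Fe²⁺(aq)]^3 = 501 (log Q = 2.700).
By the Nernst equation, E = +1.216 − (0.0592/6)·(2.700) = +1.189 V.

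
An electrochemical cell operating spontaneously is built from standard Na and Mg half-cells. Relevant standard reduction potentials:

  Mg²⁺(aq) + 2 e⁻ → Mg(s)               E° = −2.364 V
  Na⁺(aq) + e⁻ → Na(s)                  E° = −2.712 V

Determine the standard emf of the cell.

+0.348 V

Of the two couples in this cell, the one with the more positive reduction potential is reduced at the cathode: here that is Mg²⁺/Mg (−2.364 V); Na⁺/Na (−2.712 V) is the anode.
E°cell = E°(cathode) − E°(anode) = −2.364 − (−2.712) = +0.348 V.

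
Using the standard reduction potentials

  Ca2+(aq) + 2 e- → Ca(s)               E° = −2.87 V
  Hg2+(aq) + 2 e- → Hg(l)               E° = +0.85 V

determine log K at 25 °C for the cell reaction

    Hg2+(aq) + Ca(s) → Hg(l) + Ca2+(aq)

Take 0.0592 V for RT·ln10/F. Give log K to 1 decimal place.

The Hg²⁺/Hg couple is reduced (cathode); E°cell = +0.85 − (−2.87) = +3.72 V with n = 2.
At equilibrium E = 0, so log K = nE°cell / 0.0592 = (2)(+3.72) / 0.0592 = 125.7.

log K = 125.7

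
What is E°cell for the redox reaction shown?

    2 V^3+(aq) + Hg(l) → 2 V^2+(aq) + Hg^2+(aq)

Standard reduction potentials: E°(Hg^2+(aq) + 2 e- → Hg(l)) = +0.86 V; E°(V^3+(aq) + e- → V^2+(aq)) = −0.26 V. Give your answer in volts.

−1.12 V

In the reaction as written, V^3+(aq) is reduced (cathode) and Hg^2+(aq) is produced by oxidation at the anode.
E°cell = E°(cathode) − E°(anode) = −0.26 − (+0.86) = −1.12 V.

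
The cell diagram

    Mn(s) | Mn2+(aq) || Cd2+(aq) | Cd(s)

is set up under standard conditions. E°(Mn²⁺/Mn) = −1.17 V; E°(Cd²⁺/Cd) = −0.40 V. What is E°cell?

By convention the left-hand electrode in cell notation is the anode (oxidation) and the right-hand electrode is the cathode (reduction).
E°cell = E°(right) − E°(left) = −0.40 − (−1.17) = +0.77 V.

+0.77 V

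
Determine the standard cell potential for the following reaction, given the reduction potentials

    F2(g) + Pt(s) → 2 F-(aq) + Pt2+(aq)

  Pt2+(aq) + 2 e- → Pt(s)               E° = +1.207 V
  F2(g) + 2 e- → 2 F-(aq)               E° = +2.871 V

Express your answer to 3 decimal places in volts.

+1.664 V

F2(g) gains electrons, so the F₂/F⁻ couple is the cathode; the Pt²⁺/Pt couple is the anode.
E°cell = E°(cathode) − E°(anode) = +2.871 − (+1.207) = +1.664 V.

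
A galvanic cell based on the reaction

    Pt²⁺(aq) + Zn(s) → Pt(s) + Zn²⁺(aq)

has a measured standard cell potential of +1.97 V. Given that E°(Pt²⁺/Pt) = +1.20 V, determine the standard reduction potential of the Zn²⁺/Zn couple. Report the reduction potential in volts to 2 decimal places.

−0.77 V

In the reaction as written the Pt²⁺/Pt couple is reduced (cathode) and Zn²⁺/Zn is oxidized (anode), so E°cell = E°(Pt²⁺/Pt) − E°(Zn²⁺/Zn).
E°(Zn²⁺/Zn) = E°(cathode) − E°cell = +1.20 − (+1.97) = −0.77 V.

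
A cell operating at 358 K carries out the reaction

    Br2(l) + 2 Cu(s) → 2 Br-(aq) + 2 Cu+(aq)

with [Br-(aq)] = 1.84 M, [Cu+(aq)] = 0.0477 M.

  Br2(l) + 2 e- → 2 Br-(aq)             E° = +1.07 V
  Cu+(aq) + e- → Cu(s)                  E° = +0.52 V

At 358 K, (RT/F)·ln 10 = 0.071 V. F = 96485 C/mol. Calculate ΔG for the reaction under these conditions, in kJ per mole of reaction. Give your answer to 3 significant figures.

The standard cell potential is +1.07 − (+0.52) = +0.55 V, with n = 2 electrons in the balanced equation.
The reaction quotient is [Br-(aq)]^2·[Cu+(aq)]^2 = 0.0077; by Nernst, E = +0.55 − (0.071/2)(−2.113) = +0.6250 V.
ΔG = −nFE = −(2)(96485)(+0.6250) J/mol = −121 kJ/mol.

−121 kJ/mol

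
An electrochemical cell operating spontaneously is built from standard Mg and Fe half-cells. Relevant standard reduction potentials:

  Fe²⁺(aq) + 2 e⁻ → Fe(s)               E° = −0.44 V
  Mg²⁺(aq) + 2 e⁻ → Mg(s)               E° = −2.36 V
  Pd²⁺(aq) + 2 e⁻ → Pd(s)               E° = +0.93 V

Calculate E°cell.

+1.92 V

The Fe²⁺/Fe couple has the higher E°, so Fe ion is reduced (cathode) and Mg is oxidized (anode).
E°cell = E°(cathode) − E°(anode) = −0.44 − (−2.36) = +1.92 V.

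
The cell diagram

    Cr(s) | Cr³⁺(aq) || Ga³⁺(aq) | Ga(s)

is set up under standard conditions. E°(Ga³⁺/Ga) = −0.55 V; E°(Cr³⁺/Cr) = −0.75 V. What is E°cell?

By convention the left-hand electrode in cell notation is the anode (oxidation) and the right-hand electrode is the cathode (reduction).
E°cell = E°(right) − E°(left) = −0.55 − (−0.75) = +0.20 V.

+0.20 V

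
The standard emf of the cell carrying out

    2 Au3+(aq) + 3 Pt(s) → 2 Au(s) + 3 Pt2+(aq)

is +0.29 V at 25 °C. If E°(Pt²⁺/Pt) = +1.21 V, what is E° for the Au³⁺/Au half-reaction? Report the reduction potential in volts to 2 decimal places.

+1.50 V

In the reaction as written the Au³⁺/Au couple is reduced (cathode) and Pt²⁺/Pt is oxidized (anode), so E°cell = E°(Au³⁺/Au) − E°(Pt²⁺/Pt).
E°(Au³⁺/Au) = E°cell + E°(anode) = +0.29 + (+1.21) = +1.50 V.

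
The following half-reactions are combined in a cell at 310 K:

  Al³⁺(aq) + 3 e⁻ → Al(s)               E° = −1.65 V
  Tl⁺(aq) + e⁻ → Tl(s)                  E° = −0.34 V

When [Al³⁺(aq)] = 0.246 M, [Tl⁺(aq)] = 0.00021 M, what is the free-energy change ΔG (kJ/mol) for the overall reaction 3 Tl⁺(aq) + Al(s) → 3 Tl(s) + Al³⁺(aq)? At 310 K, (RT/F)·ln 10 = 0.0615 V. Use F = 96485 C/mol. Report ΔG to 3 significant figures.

−317 kJ/mol

E°cell = −0.34 − (−1.65) = +1.31 V; the balanced reaction transfers n = 3 electrons.
The reaction quotient is [Al³⁺(aq)] / [Tl⁺(aq)]^3 = 2.66×10^10; by Nernst, E = +1.31 − (0.0615/3)(10.424) = +1.0963 V.
Then ΔG = −nFE = −3 × 96485 × +1.0963 J/mol = −317 kJ/mol.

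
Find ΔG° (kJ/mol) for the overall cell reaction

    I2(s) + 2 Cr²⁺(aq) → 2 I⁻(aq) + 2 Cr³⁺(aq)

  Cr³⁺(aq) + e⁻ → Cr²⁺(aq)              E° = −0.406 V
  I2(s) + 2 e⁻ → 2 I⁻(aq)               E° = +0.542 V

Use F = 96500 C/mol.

−183 kJ/mol

In the reaction as written I2(s) is reduced, so the I₂/I⁻ couple is the cathode and Cr³⁺/Cr²⁺ is the anode.
E°cell = +0.542 − (−0.406) = +0.948 V; balancing electrons gives n = 2.
ΔG° = −nFE°cell = −(2)(96500)(+0.948) J/mol = −183 kJ/mol.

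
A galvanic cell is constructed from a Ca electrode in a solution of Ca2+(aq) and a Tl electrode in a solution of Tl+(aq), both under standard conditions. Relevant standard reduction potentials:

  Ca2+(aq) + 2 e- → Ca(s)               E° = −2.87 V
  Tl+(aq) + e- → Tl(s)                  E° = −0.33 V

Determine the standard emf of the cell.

Of the two couples in this cell, the one with the more positive reduction potential is reduced at the cathode: here that is Tl⁺/Tl (−0.33 V); Ca²⁺/Ca (−2.87 V) is the anode.
E°cell = E°(cathode) − E°(anode) = −0.33 − (−2.87) = +2.54 V.

+2.54 V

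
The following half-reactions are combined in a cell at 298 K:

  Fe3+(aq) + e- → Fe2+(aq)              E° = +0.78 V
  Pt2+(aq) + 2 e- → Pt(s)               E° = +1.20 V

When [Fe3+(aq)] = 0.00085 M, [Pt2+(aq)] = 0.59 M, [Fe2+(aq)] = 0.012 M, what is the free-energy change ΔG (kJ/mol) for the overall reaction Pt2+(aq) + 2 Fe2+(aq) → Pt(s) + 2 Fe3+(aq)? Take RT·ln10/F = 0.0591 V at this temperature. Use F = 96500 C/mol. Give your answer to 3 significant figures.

−92.9 kJ/mol

E°cell = +1.20 − (+0.78) = +0.42 V; the balanced reaction transfers n = 2 electrons.
Q = [Fe3+(aq)]^2 / ([Pt2+(aq)]·[Fe2+(aq)]^2) = 0.0085, so log Q = −2.070 and E = +0.42 − (0.0591/2)(−2.070) = +0.4812 V.
Then ΔG = −nFE = −2 × 96500 × +0.4812 J/mol = −92.9 kJ/mol.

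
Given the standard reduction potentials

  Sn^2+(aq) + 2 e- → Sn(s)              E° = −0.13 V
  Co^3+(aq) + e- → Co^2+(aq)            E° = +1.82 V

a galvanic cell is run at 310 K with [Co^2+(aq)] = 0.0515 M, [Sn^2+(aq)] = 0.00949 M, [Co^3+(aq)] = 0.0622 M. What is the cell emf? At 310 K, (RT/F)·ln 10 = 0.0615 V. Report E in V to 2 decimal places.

+2.02 V

The Co³⁺/Co²⁺ couple has the more positive E°, so it is the cathode; Sn²⁺/Sn is the anode.
E°cell = +1.82 − (−0.13) = +1.95 V, with n = 2 electrons transferred.
Balancing gives 2 Co^3+(aq) + Sn(s) → 2 Co^2+(aq) + Sn^2+(aq); hence Q = ([Co^2+(aq)]^2·[Sn^2+(aq)]) / [Co^3+(aq)]^2 = 0.00651 (log Q = −2.187).
E = E° − (0.0615/n)·log Q = +1.95 − (0.0615/2)(−2.187) = +2.02 V.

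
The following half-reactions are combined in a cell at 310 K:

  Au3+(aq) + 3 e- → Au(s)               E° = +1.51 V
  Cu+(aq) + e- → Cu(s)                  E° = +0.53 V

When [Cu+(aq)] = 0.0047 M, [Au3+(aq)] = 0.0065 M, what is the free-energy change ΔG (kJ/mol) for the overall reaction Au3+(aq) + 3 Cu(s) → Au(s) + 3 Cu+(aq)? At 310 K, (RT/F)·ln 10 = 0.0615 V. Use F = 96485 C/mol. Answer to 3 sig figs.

With Au³⁺/Au reduced at the cathode, E°cell = +1.51 − (+0.53) = +0.98 V and n = 3.
Q = [Cu+(aq)]^3 / [Au3+(aq)] = 1.6×10^−5, so log Q = −4.797 and E = +0.98 − (0.0615/3)(−4.797) = +1.0783 V.
ΔG = −nFE = −(3)(96485)(+1.0783) J/mol = −312 kJ/mol.

−312 kJ/mol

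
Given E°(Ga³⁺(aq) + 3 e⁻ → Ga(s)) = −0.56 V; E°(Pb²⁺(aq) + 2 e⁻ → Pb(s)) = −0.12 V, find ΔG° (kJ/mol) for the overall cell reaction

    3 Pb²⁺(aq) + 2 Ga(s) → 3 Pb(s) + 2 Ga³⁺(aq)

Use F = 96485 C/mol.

In the reaction as written Pb²⁺(aq) is reduced, so the Pb²⁺/Pb couple is the cathode and Ga³⁺/Ga is the anode.
E°cell = −0.12 − (−0.56) = +0.44 V; balancing electrons gives n = 6.
ΔG° = −nFE°cell = −(6)(96485)(+0.44) J/mol = −255 kJ/mol.

−255 kJ/mol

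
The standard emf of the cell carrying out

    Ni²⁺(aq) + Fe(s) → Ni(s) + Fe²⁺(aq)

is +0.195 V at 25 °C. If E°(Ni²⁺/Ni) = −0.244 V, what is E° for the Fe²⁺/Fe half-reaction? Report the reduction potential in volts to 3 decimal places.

−0.439 V

In the reaction as written the Ni²⁺/Ni couple is reduced (cathode) and Fe²⁺/Fe is oxidized (anode), so E°cell = E°(Ni²⁺/Ni) − E°(Fe²⁺/Fe).
E°(Fe²⁺/Fe) = E°(cathode) − E°cell = −0.244 − (+0.195) = −0.439 V.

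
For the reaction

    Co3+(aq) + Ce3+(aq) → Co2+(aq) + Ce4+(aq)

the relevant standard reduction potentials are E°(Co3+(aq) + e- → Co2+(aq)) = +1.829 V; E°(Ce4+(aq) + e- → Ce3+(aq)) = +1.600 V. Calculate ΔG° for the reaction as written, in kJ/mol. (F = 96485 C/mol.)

In the reaction as written Co3+(aq) is reduced, so the Co³⁺/Co²⁺ couple is the cathode and Ce⁴⁺/Ce³⁺ is the anode.
E°cell = +1.829 − (+1.600) = +0.229 V; balancing electrons gives n = 1.
ΔG° = −nFE°cell = −(1)(96485)(+0.229) J/mol = −22.1 kJ/mol.

−22.1 kJ/mol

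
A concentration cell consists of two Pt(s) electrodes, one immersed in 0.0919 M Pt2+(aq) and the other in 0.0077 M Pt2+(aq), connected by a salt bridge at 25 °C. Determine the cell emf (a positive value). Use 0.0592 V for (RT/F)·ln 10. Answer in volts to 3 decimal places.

For a concentration cell E°cell = 0, since both electrodes use the same couple.
The compartment with the higher Pt2+(aq) concentration (0.0919 M) acts as the cathode; ions are reduced there and produced at the dilute (0.0077 M) anode.
With n = 2, Ecell = −(0.0592/2)·log([dilute]/[conc]) = −(0.0592/2)·log(0.0077/0.0919) = +0.032 V.

0.032 V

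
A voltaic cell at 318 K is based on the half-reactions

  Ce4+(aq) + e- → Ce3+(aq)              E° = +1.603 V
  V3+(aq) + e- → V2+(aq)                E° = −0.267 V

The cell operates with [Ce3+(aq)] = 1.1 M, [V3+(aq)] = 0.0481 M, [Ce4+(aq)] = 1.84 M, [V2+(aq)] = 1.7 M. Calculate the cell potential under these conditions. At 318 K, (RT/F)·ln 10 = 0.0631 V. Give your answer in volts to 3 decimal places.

+1.982 V

Ce⁴⁺/Ce³⁺ is reduced (cathode, E° = +1.603 V) and V³⁺/V²⁺ is oxidized (anode).
The standard potential is +1.603 − (−0.267) = +1.870 V and the balanced reaction transfers n = 1 electron.
The balanced reaction is Ce4+(aq) + V2+(aq) → Ce3+(aq) + V3+(aq), so Q = ([Ce3+(aq)]·[V3+(aq)]) / ([Ce4+(aq)]·[V2+(aq)]) = 0.0169 and log Q = −1.772.
By the Nernst equation, E = +1.870 − (0.0631/1)·(−1.772) = +1.982 V.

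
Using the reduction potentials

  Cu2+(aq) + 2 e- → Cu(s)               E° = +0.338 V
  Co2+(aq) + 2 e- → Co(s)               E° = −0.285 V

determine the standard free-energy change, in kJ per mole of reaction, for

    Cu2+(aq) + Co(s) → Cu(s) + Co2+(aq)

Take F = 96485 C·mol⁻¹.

−120 kJ/mol

In the reaction as written Cu2+(aq) is reduced, so the Cu²⁺/Cu couple is the cathode and Co²⁺/Co is the anode.
E°cell = +0.338 − (−0.285) = +0.623 V; balancing electrons gives n = 2.
ΔG° = −nFE°cell = −(2)(96485)(+0.623) J/mol = −120 kJ/mol.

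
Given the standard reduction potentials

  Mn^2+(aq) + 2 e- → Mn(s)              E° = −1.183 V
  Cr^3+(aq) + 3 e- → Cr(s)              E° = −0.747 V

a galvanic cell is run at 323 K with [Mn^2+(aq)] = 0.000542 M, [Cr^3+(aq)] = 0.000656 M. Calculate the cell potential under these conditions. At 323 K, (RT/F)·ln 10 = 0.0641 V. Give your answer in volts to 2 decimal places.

Since E°(Cr³⁺/Cr) > E°(Mn²⁺/Mn), Cr³⁺/Cr serves as the cathode.
The standard potential is −0.747 − (−1.183) = +0.436 V and the balanced reaction transfers n = 6 electrons.
Balancing gives 2 Cr^3+(aq) + 3 Mn(s) → 2 Cr(s) + 3 Mn^2+(aq); hence Q = [Mn^2+(aq)]^3 / [Cr^3+(aq)]^2 = 0.00037 (log Q = −3.432).
By the Nernst equation, E = +0.436 − (0.0641/6)·(−3.432) = +0.47 V.

+0.47 V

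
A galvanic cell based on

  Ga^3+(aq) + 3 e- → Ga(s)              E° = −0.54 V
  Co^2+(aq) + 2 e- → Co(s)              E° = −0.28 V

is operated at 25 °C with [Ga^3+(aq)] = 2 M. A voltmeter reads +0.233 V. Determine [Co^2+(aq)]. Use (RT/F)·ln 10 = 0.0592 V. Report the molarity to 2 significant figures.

With Co²⁺/Co at the cathode and Ga³⁺/Ga at the anode, E°cell = −0.28 − (−0.54) = +0.26 V (n = 6).
Rearranging E = E° − (0.0592/n)·log Q gives log Q = 6(+0.26 − (+0.233))/0.0592 = 2.736.
The balanced reaction is 3 Co^2+(aq) + 2 Ga(s) → 3 Co(s) + 2 Ga^3+(aq), so Q = [Ga^3+(aq)]^2 / [Co^2+(aq)]^3.
Substituting the known concentrations and solving, log [Co^2+(aq)] = −0.711 and [Co^2+(aq)] = 0.19 M.

0.19 M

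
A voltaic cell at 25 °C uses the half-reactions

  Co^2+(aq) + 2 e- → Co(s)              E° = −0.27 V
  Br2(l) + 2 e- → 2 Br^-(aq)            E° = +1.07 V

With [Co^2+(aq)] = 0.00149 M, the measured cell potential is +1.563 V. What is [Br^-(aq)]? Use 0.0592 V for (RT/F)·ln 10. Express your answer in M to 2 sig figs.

The Br₂/Br⁻ couple has the larger reduction potential, so it is the cathode: E°cell = +1.07 − (−0.27) = +1.34 V and n = 2.
From the Nernst equation, log Q = n(E° − E)/0.0592 = 2·(+1.34 − (+1.563))/0.0592 = −7.534.
Balancing electrons gives Br2(l) + Co(s) → 2 Br^-(aq) + Co^2+(aq); thus Q = [Br^-(aq)]^2·[Co^2+(aq)].
Solving for the unknown gives log [Br^-(aq)] = −2.354, so [Br^-(aq)] ≈ 0.0044 M.

0.0044 M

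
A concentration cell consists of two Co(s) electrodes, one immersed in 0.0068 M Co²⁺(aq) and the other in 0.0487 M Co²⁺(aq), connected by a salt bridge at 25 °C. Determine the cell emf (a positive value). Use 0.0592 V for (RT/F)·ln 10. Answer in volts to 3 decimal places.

For a concentration cell E°cell = 0, since both electrodes use the same couple.
The compartment with the higher Co²⁺(aq) concentration (0.0487 M) acts as the cathode; ions are reduced there and produced at the dilute (0.0068 M) anode.
With n = 2, Ecell = −(0.0592/2)·log([dilute]/[conc]) = −(0.0592/2)·log(0.0068/0.0487) = +0.025 V.

0.025 V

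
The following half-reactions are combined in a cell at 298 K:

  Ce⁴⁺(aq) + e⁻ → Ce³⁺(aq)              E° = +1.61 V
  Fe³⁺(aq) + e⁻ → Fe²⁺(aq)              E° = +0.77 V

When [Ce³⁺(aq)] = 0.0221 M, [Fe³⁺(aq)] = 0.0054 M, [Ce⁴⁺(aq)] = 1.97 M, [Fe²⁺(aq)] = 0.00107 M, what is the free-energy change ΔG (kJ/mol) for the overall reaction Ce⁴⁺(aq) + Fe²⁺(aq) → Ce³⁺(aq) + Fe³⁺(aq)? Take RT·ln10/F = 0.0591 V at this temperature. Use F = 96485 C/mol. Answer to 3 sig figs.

E°cell = +1.61 − (+0.77) = +0.84 V; the balanced reaction transfers n = 1 electron.
Here Q = ([Ce³⁺(aq)]·[Fe³⁺(aq)]) / ([Ce⁴⁺(aq)]·[Fe²⁺(aq)]) = 0.0566 (log Q = −1.247), giving E = +0.84 − (0.0591/1)·(−1.247) = +0.9137 V.
ΔG = −nFE = −(1)(96485)(+0.9137) J/mol = −88.2 kJ/mol.

−88.2 kJ/mol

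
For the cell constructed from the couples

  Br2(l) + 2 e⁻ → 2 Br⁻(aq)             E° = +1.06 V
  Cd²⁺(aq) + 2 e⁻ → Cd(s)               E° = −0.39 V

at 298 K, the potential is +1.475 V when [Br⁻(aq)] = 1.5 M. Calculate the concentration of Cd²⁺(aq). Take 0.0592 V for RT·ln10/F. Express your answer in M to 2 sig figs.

The Br₂/Br⁻ couple has the larger reduction potential, so it is the cathode: E°cell = +1.06 − (−0.39) = +1.45 V and n = 2.
Rearranging E = E° − (0.0592/n)·log Q gives log Q = 2(+1.45 − (+1.475))/0.0592 = −0.845.
The balanced reaction is Br2(l) + Cd(s) → 2 Br⁻(aq) + Cd²⁺(aq), so Q = [Br⁻(aq)]^2·[Cd²⁺(aq)].
Solving for the unknown gives log [Cd²⁺(aq)] = −1.197, so [Cd²⁺(aq)] ≈ 0.064 M.

0.064 M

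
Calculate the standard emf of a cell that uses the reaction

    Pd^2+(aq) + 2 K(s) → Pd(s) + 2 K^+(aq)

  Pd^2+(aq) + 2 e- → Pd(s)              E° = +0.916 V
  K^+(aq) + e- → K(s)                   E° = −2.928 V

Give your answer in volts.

+3.844 V

Pd^2+(aq) gains electrons, so the Pd²⁺/Pd couple is the cathode; the K⁺/K couple is the anode.
E°cell = E°(cathode) − E°(anode) = +0.916 − (−2.928) = +3.844 V.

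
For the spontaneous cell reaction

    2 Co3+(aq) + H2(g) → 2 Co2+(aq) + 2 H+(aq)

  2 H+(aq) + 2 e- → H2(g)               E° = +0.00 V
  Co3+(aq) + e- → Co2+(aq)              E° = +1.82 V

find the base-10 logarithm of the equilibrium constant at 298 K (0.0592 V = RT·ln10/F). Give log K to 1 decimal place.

The Co³⁺/Co²⁺ couple is reduced (cathode); E°cell = +1.82 − (+0.00) = +1.82 V with n = 2.
At equilibrium E = 0, so log K = nE°cell / 0.0592 = (2)(+1.82) / 0.0592 = 61.5.

log K = 61.5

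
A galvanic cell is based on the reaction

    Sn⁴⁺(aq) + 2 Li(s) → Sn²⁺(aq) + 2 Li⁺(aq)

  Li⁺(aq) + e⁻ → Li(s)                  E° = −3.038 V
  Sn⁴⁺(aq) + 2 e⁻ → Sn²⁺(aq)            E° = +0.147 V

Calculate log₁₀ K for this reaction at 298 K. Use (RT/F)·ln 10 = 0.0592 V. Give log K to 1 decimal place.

log K = 107.6

The Sn⁴⁺/Sn²⁺ couple is reduced (cathode); E°cell = +0.147 − (−3.038) = +3.185 V with n = 2.
At equilibrium E = 0, so log K = nE°cell / 0.0592 = (2)(+3.185) / 0.0592 = 107.6.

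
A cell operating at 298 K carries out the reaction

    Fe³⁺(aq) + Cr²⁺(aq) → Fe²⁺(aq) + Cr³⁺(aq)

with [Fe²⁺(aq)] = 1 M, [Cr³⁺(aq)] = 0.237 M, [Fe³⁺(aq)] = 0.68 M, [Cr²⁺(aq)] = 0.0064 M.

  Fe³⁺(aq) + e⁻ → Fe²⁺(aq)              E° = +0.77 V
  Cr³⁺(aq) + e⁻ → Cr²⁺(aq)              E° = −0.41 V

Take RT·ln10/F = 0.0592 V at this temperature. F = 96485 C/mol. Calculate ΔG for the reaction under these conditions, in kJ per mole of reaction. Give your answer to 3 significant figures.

−104 kJ/mol

With Fe³⁺/Fe²⁺ reduced at the cathode, E°cell = +0.77 − (−0.41) = +1.18 V and n = 1.
Here Q = ([Fe²⁺(aq)]·[Cr³⁺(aq)]) / ([Fe³⁺(aq)]·[Cr²⁺(aq)]) = 54.5 (log Q = 1.736), giving E = +1.18 − (0.0592/1)·(1.736) = +1.0772 V.
Finally ΔG = −nFE = −(1)(96485 C/mol)(+1.0772 V) = −104 kJ/mol.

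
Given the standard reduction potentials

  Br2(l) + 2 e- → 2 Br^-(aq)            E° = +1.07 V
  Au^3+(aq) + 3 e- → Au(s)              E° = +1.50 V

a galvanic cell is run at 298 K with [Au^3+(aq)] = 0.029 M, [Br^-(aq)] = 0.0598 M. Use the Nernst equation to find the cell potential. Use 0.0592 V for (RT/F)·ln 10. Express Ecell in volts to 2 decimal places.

+0.33 V

Since E°(Au³⁺/Au) > E°(Br₂/Br⁻), Au³⁺/Au serves as the cathode.
E°cell = +1.50 − (+1.07) = +0.43 V, with n = 6 electrons transferred.
The balanced reaction is 2 Au^3+(aq) + 6 Br^-(aq) → 2 Au(s) + 3 Br2(l), so Q = 1 / ([Au^3+(aq)]^2·[Br^-(aq)]^6) = 2.6×10^10 and log Q = 10.415.
E = E° − (0.0592/n)·log Q = +0.43 − (0.0592/6)(10.415) = +0.33 V.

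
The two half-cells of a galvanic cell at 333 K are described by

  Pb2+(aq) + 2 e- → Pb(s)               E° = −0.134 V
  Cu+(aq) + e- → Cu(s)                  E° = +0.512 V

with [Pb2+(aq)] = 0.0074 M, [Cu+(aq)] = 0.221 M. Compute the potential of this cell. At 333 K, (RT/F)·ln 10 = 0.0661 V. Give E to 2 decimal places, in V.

+0.67 V

Since E°(Cu⁺/Cu) > E°(Pb²⁺/Pb), Cu⁺/Cu serves as the cathode.
E°cell = +0.512 − (−0.134) = +0.646 V, with n = 2 electrons transferred.
For the overall reaction 2 Cu+(aq) + Pb(s) → 2 Cu(s) + Pb2+(aq), Q = [Pb2+(aq)] / [Cu+(aq)]^2 = 0.152, giving log Q = −0.820.
E = E° − (0.0661/n)·log Q = +0.646 − (0.0661/2)(−0.820) = +0.67 V.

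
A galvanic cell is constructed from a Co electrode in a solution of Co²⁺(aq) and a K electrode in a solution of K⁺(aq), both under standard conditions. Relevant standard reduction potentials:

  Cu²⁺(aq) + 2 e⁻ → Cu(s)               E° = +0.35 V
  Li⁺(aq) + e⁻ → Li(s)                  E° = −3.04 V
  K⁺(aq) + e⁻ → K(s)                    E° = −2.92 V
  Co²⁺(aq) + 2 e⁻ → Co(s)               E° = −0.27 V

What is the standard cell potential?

+2.65 V

Of the two couples in this cell, the one with the more positive reduction potential is reduced at the cathode: here that is Co²⁺/Co (−0.27 V); K⁺/K (−2.92 V) is the anode.
E°cell = E°(cathode) − E°(anode) = −0.27 − (−2.92) = +2.65 V.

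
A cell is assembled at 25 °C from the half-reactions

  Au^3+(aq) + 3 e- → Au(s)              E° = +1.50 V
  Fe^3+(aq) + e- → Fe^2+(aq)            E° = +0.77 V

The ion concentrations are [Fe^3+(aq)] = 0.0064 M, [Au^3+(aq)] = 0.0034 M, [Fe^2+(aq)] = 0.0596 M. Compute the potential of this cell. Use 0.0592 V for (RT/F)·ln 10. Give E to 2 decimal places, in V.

+0.74 V

The Au³⁺/Au couple has the more positive E°, so it is the cathode; Fe³⁺/Fe²⁺ is the anode.
E°cell = E°cat − E°an = +1.50 − (+0.77) = +0.73 V; n = 3.
Balancing gives Au^3+(aq) + 3 Fe^2+(aq) → Au(s) + 3 Fe^3+(aq); hence Q = [Fe^3+(aq)]^3 / ([Au^3+(aq)]·[Fe^2+(aq)]^3) = 0.364 (log Q = −0.439).
Applying E = E° − (RT ln10/nF)·log Q gives +0.73 − (0.0592/3)(−0.439) = +0.74 V.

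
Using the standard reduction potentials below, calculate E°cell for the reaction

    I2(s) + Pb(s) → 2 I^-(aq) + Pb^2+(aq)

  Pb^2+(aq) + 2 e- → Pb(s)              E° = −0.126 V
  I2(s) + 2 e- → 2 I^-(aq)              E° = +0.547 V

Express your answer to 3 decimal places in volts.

+0.673 V

In the reaction as written, I2(s) is reduced (cathode) and Pb^2+(aq) is produced by oxidation at the anode.
E°cell = E°(cathode) − E°(anode) = +0.547 − (−0.126) = +0.673 V.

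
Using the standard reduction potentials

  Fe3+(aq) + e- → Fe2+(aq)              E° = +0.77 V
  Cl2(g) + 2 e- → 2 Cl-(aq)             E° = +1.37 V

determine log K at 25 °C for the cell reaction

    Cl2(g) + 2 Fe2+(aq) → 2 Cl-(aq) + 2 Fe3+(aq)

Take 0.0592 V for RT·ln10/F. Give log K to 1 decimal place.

The Cl₂/Cl⁻ couple is reduced (cathode); E°cell = +1.37 − (+0.77) = +0.60 V with n = 2.
At equilibrium E = 0, so log K = nE°cell / 0.0592 = (2)(+0.60) / 0.0592 = 20.3.

log K = 20.3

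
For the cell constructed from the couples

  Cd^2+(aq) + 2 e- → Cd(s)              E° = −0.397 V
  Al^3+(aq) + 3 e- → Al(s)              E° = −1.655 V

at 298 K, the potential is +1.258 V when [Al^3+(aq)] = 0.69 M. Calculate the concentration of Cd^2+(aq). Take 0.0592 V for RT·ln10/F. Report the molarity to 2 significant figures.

With Cd²⁺/Cd at the cathode and Al³⁺/Al at the anode, E°cell = −0.397 − (−1.655) = +1.258 V (n = 6).
Rearranging E = E° − (0.0592/n)·log Q gives log Q = 6(+1.258 − (+1.258))/0.0592 = 0.000.
Balancing electrons gives 3 Cd^2+(aq) + 2 Al(s) → 3 Cd(s) + 2 Al^3+(aq); thus Q = [Al^3+(aq)]^2 / [Cd^2+(aq)]^3.
Solving for the unknown gives log [Cd^2+(aq)] = −0.107, so [Cd^2+(aq)] ≈ 0.78 M.

0.78 M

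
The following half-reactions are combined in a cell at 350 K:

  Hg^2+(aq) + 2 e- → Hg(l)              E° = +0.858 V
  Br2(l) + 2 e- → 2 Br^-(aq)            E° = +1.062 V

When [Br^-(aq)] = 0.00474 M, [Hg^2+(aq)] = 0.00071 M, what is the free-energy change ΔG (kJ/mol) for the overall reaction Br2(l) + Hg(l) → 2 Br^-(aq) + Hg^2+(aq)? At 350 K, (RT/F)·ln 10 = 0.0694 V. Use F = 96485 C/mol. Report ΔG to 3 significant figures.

−91.6 kJ/mol

E°cell = +1.062 − (+0.858) = +0.204 V; the balanced reaction transfers n = 2 electrons.
Q = [Br^-(aq)]^2·[Hg^2+(aq)] = 1.6×10^−8, so log Q = −7.797 and E = +0.204 − (0.0694/2)(−7.797) = +0.4746 V.
Then ΔG = −nFE = −2 × 96485 × +0.4746 J/mol = −91.6 kJ/mol.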